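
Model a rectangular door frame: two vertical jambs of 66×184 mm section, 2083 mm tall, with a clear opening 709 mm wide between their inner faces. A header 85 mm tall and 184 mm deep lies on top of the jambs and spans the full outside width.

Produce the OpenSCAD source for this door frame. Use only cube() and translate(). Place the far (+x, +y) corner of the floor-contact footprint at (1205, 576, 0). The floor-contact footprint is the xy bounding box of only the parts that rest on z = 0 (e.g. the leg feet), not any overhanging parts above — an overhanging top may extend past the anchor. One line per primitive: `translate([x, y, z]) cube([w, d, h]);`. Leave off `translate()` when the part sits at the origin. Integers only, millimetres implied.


translate([364, 392, 0]) cube([66, 184, 2083]);
translate([1139, 392, 0]) cube([66, 184, 2083]);
translate([364, 392, 2083]) cube([841, 184, 85]);


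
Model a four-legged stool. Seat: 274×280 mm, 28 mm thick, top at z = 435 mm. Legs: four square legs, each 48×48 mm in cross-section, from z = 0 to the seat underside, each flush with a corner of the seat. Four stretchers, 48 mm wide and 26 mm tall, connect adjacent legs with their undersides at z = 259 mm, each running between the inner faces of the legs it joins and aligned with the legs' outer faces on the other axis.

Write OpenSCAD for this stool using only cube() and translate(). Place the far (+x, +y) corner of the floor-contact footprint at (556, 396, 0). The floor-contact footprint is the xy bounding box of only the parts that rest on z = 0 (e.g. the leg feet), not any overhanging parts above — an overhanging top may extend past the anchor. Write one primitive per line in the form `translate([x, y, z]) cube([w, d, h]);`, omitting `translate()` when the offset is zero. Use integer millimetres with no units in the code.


// leg_h = 435 - 28 = 407
// stretcher span = 274 - 2*48 = 178
translate([282, 116, 407]) cube([274, 280, 28]);
translate([282, 116, 0]) cube([48, 48, 407]);
translate([508, 116, 0]) cube([48, 48, 407]);
translate([282, 348, 0]) cube([48, 48, 407]);
translate([508, 348, 0]) cube([48, 48, 407]);
translate([330, 116, 259]) cube([178, 48, 26]);
translate([330, 348, 259]) cube([178, 48, 26]);
translate([282, 164, 259]) cube([48, 184, 26]);
translate([508, 164, 259]) cube([48, 184, 26]);


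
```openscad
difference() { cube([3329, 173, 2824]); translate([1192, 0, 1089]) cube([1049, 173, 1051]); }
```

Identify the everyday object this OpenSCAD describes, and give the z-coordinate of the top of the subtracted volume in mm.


A wall with a window opening. The window head height is 2140 mm.

A wall with a rectangular opening subtracted — a window. Sill at z = 1089, opening 1051 mm tall, so the head is at 1089 + 1051 = 2140 mm.


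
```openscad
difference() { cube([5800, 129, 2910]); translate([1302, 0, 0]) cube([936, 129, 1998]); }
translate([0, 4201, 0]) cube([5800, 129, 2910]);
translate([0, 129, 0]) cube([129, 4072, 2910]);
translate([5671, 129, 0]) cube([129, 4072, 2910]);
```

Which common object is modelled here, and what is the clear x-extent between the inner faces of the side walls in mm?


A single room. The interior width is 5542 mm.

Four walls enclosing a rectangle with a door in the front wall — a room. Outside width 5800 minus two 129 mm walls gives 5542 mm.


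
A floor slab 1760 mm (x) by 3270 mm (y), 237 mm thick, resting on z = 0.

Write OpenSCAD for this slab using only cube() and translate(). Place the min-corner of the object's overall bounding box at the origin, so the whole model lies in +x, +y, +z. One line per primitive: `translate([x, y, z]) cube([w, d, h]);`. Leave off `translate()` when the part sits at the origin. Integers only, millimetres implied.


cube([1760, 3270, 237]);


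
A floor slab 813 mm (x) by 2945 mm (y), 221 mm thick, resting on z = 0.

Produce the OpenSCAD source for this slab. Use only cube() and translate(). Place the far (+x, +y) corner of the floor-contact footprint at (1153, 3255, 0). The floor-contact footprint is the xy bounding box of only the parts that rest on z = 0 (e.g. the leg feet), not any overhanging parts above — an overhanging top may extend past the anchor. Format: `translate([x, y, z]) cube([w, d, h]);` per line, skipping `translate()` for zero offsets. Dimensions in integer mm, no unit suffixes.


translate([340, 310, 0]) cube([813, 2945, 221]);


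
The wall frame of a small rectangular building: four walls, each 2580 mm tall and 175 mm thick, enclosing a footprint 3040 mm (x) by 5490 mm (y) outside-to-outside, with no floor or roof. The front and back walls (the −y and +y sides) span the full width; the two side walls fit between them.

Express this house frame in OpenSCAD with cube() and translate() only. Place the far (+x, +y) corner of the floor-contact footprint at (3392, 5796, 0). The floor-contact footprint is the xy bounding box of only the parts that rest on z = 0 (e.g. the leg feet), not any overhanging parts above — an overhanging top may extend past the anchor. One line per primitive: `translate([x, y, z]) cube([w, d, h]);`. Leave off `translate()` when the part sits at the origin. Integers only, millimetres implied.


translate([352, 306, 0]) cube([3040, 175, 2580]);
translate([352, 5621, 0]) cube([3040, 175, 2580]);
translate([352, 481, 0]) cube([175, 5140, 2580]);
translate([3217, 481, 0]) cube([175, 5140, 2580]);


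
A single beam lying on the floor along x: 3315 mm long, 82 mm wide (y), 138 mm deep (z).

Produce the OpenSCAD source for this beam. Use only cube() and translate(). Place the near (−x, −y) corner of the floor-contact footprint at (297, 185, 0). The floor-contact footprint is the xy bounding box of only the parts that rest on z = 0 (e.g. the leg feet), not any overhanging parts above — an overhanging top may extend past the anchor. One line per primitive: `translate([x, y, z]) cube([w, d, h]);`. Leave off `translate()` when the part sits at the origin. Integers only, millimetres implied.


translate([297, 185, 0]) cube([3315, 82, 138]);


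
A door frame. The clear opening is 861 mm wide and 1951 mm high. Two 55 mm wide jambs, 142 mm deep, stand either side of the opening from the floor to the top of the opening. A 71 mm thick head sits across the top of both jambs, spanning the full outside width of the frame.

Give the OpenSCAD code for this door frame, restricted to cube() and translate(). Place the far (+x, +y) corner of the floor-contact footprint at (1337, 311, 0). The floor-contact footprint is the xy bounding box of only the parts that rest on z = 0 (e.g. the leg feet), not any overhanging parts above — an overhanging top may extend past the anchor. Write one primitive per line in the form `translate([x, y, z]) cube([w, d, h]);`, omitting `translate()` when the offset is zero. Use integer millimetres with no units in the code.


translate([366, 169, 0]) cube([55, 142, 1951]);
translate([1282, 169, 0]) cube([55, 142, 1951]);
translate([366, 169, 1951]) cube([971, 142, 71]);


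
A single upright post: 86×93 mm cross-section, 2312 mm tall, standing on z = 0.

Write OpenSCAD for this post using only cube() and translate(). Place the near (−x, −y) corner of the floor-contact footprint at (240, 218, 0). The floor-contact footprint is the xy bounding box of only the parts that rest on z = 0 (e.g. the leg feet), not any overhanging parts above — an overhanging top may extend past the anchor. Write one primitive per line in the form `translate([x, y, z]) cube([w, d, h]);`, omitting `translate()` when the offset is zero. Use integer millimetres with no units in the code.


translate([240, 218, 0]) cube([86, 93, 2312]);


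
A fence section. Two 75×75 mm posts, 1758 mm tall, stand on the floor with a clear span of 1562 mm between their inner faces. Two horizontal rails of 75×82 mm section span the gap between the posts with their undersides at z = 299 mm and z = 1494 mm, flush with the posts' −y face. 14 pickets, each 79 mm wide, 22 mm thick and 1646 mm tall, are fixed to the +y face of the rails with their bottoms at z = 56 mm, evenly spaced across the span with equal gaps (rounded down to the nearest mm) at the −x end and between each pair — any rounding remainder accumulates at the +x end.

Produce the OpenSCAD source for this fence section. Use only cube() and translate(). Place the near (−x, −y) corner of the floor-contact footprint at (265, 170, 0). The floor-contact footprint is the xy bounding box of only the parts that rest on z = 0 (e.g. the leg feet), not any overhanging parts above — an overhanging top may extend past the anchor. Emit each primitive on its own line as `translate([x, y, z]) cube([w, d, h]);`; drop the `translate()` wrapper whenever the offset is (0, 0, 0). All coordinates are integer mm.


translate([265, 170, 0]) cube([75, 75, 1758]);
translate([1902, 170, 0]) cube([75, 75, 1758]);
translate([340, 170, 299]) cube([1562, 75, 82]);
translate([340, 170, 1494]) cube([1562, 75, 82]);
translate([370, 245, 56]) cube([79, 22, 1646]);
translate([479, 245, 56]) cube([79, 22, 1646]);
translate([588, 245, 56]) cube([79, 22, 1646]);
translate([697, 245, 56]) cube([79, 22, 1646]);
translate([806, 245, 56]) cube([79, 22, 1646]);
translate([915, 245, 56]) cube([79, 22, 1646]);
translate([1024, 245, 56]) cube([79, 22, 1646]);
translate([1133, 245, 56]) cube([79, 22, 1646]);
translate([1242, 245, 56]) cube([79, 22, 1646]);
translate([1351, 245, 56]) cube([79, 22, 1646]);
translate([1460, 245, 56]) cube([79, 22, 1646]);
translate([1569, 245, 56]) cube([79, 22, 1646]);
translate([1678, 245, 56]) cube([79, 22, 1646]);
translate([1787, 245, 56]) cube([79, 22, 1646]);


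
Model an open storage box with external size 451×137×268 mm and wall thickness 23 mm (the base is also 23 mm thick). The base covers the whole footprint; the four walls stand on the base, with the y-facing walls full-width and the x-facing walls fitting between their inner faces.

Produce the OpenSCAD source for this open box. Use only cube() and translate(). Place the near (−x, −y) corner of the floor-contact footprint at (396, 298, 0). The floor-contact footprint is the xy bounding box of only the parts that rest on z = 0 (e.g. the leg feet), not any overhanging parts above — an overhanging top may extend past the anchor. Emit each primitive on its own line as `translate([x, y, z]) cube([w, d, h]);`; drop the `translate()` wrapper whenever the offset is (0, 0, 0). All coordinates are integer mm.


translate([396, 298, 0]) cube([451, 137, 23]);
translate([396, 298, 23]) cube([451, 23, 245]);
translate([396, 412, 23]) cube([451, 23, 245]);
translate([396, 321, 23]) cube([23, 91, 245]);
translate([824, 321, 23]) cube([23, 91, 245]);


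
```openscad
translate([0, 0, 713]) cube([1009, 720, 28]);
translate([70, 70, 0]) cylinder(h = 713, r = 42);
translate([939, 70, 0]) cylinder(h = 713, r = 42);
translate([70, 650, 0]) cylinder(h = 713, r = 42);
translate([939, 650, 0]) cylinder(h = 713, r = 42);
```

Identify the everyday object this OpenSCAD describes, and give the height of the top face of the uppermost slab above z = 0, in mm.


A table. The table height is 741 mm.

A 1009×720×28 slab sits at z = 713 on four Ø84 mm round legs — a table. The top surface is at 713 + 28 = 741 mm.


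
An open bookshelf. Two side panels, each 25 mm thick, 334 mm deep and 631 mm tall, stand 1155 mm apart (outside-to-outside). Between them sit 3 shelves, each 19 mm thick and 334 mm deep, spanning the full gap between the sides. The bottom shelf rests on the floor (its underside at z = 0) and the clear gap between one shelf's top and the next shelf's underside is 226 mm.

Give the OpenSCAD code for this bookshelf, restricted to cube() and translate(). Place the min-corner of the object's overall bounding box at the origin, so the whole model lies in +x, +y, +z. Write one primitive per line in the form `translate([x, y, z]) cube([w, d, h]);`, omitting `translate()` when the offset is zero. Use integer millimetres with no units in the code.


cube([25, 334, 631]);
translate([1130, 0, 0]) cube([25, 334, 631]);
translate([25, 0, 0]) cube([1105, 334, 19]);
translate([25, 0, 245]) cube([1105, 334, 19]);
translate([25, 0, 490]) cube([1105, 334, 19]);


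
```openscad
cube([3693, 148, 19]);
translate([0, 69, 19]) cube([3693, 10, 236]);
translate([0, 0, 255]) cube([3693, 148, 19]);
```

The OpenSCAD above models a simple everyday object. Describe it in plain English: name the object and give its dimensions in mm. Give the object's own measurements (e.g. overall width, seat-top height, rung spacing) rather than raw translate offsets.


An I-beam lying along x, 3693 mm long. Overall section height 274 mm. Two flanges 148 mm wide (y) and 19 mm thick, one on the floor and one at the top; a web 10 mm thick runs between them, centred on the flange width.


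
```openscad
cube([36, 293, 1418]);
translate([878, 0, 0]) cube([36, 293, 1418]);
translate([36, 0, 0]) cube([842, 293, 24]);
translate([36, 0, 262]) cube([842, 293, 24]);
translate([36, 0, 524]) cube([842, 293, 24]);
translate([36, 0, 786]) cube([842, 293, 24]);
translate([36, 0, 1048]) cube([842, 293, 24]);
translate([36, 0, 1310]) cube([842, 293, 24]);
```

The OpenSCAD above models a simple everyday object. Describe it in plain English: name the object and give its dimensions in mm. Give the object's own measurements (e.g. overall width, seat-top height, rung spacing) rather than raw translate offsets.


An open bookshelf. Two side panels, each 36 mm thick, 293 mm deep and 1418 mm tall, stand 914 mm apart (outside-to-outside). Between them sit 6 shelves, each 24 mm thick and 293 mm deep, spanning the full gap between the sides. The bottom shelf rests on the floor (its underside at z = 0) and the clear gap between one shelf's top and the next shelf's underside is 238 mm.


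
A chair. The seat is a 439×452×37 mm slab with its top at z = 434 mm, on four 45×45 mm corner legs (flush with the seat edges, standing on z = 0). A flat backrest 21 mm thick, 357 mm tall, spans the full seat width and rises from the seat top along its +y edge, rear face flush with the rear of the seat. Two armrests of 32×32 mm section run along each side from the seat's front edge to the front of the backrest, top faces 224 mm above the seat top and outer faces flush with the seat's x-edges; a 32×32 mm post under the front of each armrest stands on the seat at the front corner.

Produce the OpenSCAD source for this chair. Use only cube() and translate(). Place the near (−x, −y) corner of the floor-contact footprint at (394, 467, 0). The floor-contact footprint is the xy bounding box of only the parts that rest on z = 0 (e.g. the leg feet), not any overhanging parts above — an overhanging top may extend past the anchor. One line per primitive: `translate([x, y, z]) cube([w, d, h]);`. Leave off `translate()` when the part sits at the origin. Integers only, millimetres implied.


translate([394, 467, 397]) cube([439, 452, 37]);
translate([394, 467, 0]) cube([45, 45, 397]);
translate([788, 467, 0]) cube([45, 45, 397]);
translate([394, 874, 0]) cube([45, 45, 397]);
translate([788, 874, 0]) cube([45, 45, 397]);
translate([394, 898, 434]) cube([439, 21, 357]);
translate([394, 467, 626]) cube([32, 431, 32]);
translate([801, 467, 626]) cube([32, 431, 32]);
translate([394, 467, 434]) cube([32, 32, 192]);
translate([801, 467, 434]) cube([32, 32, 192]);


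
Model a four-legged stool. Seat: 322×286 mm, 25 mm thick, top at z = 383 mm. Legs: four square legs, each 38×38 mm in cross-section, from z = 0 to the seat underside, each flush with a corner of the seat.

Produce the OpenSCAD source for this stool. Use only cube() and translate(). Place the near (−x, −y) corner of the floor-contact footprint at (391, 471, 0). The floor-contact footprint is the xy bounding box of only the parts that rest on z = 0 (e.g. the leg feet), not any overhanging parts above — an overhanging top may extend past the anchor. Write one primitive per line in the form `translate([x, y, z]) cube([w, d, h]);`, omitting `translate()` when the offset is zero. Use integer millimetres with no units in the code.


// leg_h = 383 - 25 = 358
translate([391, 471, 358]) cube([322, 286, 25]);
translate([391, 471, 0]) cube([38, 38, 358]);
translate([675, 471, 0]) cube([38, 38, 358]);
translate([391, 719, 0]) cube([38, 38, 358]);
translate([675, 719, 0]) cube([38, 38, 358]);


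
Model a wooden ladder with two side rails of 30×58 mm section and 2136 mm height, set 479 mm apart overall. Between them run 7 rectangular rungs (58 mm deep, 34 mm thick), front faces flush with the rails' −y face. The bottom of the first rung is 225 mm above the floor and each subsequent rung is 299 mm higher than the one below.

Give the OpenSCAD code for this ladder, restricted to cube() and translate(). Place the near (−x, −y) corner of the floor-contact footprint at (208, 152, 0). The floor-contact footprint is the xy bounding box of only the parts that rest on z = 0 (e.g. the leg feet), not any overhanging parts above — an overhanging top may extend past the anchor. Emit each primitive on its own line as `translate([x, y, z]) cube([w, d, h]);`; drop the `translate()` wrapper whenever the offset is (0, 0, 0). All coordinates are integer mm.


// rung span = 479 - 2*30 = 419
// rung[k] z = 225 + k*299
translate([208, 152, 0]) cube([30, 58, 2136]);
translate([657, 152, 0]) cube([30, 58, 2136]);
translate([238, 152, 225]) cube([419, 58, 34]);
translate([238, 152, 524]) cube([419, 58, 34]);
translate([238, 152, 823]) cube([419, 58, 34]);
translate([238, 152, 1122]) cube([419, 58, 34]);
translate([238, 152, 1421]) cube([419, 58, 34]);
translate([238, 152, 1720]) cube([419, 58, 34]);
translate([238, 152, 2019]) cube([419, 58, 34]);


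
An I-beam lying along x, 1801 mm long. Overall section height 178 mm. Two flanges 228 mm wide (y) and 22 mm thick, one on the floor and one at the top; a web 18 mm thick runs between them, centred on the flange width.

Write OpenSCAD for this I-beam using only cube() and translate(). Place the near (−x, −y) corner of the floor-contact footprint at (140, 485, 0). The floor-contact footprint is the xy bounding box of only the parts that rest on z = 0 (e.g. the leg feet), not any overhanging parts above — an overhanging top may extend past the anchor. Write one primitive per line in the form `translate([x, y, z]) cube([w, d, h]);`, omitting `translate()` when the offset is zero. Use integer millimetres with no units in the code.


translate([140, 485, 0]) cube([1801, 228, 22]);
translate([140, 590, 22]) cube([1801, 18, 134]);
translate([140, 485, 156]) cube([1801, 228, 22]);


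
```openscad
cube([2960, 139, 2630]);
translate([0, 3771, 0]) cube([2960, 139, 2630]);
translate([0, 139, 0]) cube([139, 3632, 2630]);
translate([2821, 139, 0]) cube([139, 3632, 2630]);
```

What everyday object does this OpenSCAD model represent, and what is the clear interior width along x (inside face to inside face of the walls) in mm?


A house (or room) frame. The interior width is 2682 mm.

Four 2630 mm walls enclosing a rectangle with no floor or roof — a room or house frame. Outside width is 2960 mm and wall thickness is 139 mm, so the interior width is 2960 − 2 × 139 = 2682 mm.


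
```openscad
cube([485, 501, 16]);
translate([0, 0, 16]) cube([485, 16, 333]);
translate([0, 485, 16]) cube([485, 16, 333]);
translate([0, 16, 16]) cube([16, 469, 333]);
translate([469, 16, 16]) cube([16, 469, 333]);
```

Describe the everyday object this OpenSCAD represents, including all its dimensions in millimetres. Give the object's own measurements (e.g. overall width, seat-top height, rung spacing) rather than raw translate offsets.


An open-topped rectangular box: outside dimensions 485×501×349 mm, with a uniform wall and base thickness of 16 mm. The base is a full 485×501 slab on the floor; four walls sit on top of the base. The front and back walls (the −y and +y sides) span the full width; the two side walls fit between them.


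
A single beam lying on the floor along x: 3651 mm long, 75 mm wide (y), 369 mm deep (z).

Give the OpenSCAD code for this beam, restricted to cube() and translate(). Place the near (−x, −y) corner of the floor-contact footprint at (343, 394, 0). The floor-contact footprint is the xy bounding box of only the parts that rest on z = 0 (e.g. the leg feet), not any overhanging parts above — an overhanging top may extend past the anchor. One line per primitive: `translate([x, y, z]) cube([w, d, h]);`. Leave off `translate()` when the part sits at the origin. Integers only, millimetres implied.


translate([343, 394, 0]) cube([3651, 75, 369]);


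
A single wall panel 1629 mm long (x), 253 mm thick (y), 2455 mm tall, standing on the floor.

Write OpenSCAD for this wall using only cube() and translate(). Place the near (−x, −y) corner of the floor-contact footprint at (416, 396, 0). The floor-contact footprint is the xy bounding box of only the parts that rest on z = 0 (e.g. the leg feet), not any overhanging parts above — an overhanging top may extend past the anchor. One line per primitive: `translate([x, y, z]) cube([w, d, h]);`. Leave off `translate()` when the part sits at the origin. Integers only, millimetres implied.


translate([416, 396, 0]) cube([1629, 253, 2455]);


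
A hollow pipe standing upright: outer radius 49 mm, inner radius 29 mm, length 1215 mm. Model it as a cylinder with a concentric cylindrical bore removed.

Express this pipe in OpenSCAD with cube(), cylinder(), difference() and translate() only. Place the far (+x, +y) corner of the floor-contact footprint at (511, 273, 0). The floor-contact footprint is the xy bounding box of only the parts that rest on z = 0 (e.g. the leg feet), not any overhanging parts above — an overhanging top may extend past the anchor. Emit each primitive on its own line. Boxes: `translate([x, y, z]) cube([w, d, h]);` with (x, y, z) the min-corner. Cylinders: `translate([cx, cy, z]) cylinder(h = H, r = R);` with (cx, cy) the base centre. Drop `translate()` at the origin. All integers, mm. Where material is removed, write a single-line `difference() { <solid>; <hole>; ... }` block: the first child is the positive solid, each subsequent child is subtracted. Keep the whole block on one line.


difference() { translate([462, 224, 0]) cylinder(h = 1215, r = 49); translate([462, 224, 0]) cylinder(h = 1215, r = 29); }


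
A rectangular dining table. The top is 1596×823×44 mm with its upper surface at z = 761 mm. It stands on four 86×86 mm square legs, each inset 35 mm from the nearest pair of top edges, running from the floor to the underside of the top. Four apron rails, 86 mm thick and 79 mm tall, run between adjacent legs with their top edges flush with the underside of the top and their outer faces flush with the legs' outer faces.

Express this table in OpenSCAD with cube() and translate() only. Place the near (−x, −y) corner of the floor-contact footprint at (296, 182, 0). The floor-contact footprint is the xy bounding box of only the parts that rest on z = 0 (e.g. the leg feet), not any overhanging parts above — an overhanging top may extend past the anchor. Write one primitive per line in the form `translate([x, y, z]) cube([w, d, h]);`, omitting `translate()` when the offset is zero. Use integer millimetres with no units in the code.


translate([261, 147, 717]) cube([1596, 823, 44]);
translate([296, 182, 0]) cube([86, 86, 717]);
translate([1736, 182, 0]) cube([86, 86, 717]);
translate([296, 849, 0]) cube([86, 86, 717]);
translate([1736, 849, 0]) cube([86, 86, 717]);
translate([382, 182, 638]) cube([1354, 86, 79]);
translate([382, 849, 638]) cube([1354, 86, 79]);
translate([296, 268, 638]) cube([86, 581, 79]);
translate([1736, 268, 638]) cube([86, 581, 79]);


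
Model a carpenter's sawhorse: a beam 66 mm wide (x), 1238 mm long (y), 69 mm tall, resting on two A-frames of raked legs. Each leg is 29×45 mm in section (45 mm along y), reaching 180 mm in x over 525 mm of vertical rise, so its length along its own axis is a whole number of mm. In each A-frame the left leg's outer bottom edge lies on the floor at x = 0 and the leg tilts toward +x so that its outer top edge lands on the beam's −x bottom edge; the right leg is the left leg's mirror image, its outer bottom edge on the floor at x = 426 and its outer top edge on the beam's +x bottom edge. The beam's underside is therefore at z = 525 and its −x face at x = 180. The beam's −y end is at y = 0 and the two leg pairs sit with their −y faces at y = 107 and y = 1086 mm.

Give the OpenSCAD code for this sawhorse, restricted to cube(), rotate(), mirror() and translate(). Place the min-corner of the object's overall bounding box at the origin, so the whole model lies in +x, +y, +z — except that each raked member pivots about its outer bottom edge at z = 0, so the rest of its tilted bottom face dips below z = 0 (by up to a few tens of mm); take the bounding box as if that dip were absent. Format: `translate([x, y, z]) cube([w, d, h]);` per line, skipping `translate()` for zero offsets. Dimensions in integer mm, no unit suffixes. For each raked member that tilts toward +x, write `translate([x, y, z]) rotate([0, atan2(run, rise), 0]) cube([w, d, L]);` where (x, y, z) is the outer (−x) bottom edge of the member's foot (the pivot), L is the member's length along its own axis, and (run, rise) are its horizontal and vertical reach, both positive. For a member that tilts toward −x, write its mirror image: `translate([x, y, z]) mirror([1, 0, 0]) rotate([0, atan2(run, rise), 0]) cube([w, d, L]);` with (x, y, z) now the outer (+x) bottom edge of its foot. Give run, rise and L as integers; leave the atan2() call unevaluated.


translate([180, 0, 525]) cube([66, 1238, 69]);
translate([0, 107, 0]) rotate([0, atan2(180, 525), 0]) cube([29, 45, 555]);
translate([426, 107, 0]) mirror([1, 0, 0]) rotate([0, atan2(180, 525), 0]) cube([29, 45, 555]);
translate([0, 1086, 0]) rotate([0, atan2(180, 525), 0]) cube([29, 45, 555]);
translate([426, 1086, 0]) mirror([1, 0, 0]) rotate([0, atan2(180, 525), 0]) cube([29, 45, 555]);


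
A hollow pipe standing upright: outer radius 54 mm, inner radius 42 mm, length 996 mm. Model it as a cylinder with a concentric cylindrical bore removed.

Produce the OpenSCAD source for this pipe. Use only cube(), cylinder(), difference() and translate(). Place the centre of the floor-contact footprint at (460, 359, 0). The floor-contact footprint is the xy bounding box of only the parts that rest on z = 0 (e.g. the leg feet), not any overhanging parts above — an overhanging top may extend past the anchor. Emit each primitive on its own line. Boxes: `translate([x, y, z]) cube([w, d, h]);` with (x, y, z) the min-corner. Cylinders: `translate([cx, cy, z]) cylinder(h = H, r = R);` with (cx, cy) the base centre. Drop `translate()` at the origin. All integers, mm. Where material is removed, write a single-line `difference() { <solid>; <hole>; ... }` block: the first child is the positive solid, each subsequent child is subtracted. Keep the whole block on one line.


difference() { translate([460, 359, 0]) cylinder(h = 996, r = 54); translate([460, 359, 0]) cylinder(h = 996, r = 42); }


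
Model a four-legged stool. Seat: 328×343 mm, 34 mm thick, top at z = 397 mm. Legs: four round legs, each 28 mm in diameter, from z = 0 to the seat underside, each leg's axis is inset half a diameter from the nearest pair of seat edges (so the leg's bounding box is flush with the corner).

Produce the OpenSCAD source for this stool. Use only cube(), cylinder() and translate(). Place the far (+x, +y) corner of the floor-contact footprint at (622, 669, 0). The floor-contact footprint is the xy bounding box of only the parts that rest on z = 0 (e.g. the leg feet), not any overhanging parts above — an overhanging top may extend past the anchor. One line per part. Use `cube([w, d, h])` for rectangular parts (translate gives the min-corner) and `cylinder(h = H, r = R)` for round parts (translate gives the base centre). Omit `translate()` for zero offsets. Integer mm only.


translate([294, 326, 363]) cube([328, 343, 34]);
translate([308, 340, 0]) cylinder(h = 363, r = 14);
translate([608, 340, 0]) cylinder(h = 363, r = 14);
translate([308, 655, 0]) cylinder(h = 363, r = 14);
translate([608, 655, 0]) cylinder(h = 363, r = 14);


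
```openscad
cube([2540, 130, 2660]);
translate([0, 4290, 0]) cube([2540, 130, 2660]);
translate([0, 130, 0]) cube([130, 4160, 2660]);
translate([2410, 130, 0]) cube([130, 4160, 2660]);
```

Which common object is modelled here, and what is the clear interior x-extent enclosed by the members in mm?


A house (or room) frame. The interior width is 2280 mm.

Four 2660 mm walls enclosing a rectangle with no floor or roof — a room or house frame. Outside width is 2540 mm and wall thickness is 130 mm, so the interior width is 2540 − 2 × 130 = 2280 mm.


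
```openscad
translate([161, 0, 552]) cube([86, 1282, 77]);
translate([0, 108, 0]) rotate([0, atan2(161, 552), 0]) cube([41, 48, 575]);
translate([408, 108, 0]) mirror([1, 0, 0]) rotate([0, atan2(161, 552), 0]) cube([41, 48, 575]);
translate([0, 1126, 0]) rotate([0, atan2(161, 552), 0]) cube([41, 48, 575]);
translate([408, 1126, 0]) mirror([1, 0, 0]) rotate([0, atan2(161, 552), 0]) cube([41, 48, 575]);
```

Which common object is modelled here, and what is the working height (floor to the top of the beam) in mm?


A sawhorse. The overall height is 629 mm.

A beam across two mirrored pairs of raked legs — a sawhorse. The beam's underside is at z = 552 (matching the legs' vertical rise in atan2(161, 552)) and the beam is 77 mm tall, so its top is at 552 + 77 = 629 mm. The raked legs top out at the beam's underside, so that is the highest point.


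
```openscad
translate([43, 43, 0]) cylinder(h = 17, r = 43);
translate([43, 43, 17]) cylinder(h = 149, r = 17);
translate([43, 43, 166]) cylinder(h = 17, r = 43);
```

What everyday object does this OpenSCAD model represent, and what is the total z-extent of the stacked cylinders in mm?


A spool. The overall height is 183 mm.

Three coaxial cylinders, large–small–large — a spool. Two 17 mm flanges and a 149 mm core give 17 + 149 + 17 = 183 mm.


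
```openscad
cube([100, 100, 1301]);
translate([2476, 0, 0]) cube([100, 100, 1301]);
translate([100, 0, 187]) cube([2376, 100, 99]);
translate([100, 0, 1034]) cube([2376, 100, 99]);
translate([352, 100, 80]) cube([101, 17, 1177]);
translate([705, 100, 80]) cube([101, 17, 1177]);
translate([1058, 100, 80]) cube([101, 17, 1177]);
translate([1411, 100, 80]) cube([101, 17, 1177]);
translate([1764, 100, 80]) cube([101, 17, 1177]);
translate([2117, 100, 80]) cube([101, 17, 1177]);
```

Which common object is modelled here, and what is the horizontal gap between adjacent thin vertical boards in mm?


A fence section. The picket gap is 252 mm.

Two posts, two rails, 6 pickets — a fence section. Span 2376 mm holds 6 pickets of 101 mm with 7 equal gaps: ⌊(2376 − 6·101) / 7⌋ = 252 mm.


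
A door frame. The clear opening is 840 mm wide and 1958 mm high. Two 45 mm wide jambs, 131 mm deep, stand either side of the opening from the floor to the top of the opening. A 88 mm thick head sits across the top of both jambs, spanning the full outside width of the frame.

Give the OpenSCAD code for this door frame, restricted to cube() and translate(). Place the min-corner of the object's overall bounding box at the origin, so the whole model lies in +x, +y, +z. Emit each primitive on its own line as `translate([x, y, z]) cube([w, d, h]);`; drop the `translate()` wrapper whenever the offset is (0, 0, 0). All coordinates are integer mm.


cube([45, 131, 1958]);
translate([885, 0, 0]) cube([45, 131, 1958]);
translate([0, 0, 1958]) cube([930, 131, 88]);


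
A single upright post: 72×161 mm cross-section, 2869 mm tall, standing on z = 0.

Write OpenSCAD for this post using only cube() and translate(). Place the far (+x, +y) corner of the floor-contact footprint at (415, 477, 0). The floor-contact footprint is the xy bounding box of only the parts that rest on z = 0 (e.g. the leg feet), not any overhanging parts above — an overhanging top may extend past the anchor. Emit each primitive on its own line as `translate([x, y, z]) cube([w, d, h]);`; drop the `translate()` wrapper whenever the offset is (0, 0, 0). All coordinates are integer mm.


translate([343, 316, 0]) cube([72, 161, 2869]);


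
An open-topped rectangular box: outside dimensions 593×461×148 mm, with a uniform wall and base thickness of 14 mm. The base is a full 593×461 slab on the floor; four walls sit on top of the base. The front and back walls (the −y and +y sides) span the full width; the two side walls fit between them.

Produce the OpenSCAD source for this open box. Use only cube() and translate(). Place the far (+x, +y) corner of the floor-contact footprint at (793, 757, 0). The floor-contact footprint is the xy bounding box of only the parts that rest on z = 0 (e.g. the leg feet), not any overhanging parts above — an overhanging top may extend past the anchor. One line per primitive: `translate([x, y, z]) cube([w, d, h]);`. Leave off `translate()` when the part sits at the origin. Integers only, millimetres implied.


translate([200, 296, 0]) cube([593, 461, 14]);
translate([200, 296, 14]) cube([593, 14, 134]);
translate([200, 743, 14]) cube([593, 14, 134]);
translate([200, 310, 14]) cube([14, 433, 134]);
translate([779, 310, 14]) cube([14, 433, 134]);


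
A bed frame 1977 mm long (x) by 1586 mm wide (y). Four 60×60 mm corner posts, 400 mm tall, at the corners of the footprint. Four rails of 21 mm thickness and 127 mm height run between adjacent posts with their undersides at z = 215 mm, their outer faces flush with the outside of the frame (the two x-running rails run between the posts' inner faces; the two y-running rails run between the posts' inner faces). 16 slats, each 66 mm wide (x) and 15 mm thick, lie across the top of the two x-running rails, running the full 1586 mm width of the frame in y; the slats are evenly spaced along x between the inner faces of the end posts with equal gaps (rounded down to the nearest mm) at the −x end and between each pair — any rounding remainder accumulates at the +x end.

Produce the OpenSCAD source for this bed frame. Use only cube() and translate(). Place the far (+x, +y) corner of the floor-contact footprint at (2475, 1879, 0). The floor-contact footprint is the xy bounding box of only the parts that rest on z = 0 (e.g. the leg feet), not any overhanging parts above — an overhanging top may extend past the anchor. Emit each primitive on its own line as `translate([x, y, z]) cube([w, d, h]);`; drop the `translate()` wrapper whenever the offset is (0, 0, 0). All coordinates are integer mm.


translate([498, 293, 0]) cube([60, 60, 400]);
translate([498, 1819, 0]) cube([60, 60, 400]);
translate([2415, 293, 0]) cube([60, 60, 400]);
translate([2415, 1819, 0]) cube([60, 60, 400]);
translate([558, 293, 215]) cube([1857, 21, 127]);
translate([558, 1858, 215]) cube([1857, 21, 127]);
translate([498, 353, 215]) cube([21, 1466, 127]);
translate([2454, 353, 215]) cube([21, 1466, 127]);
translate([605, 293, 342]) cube([66, 1586, 15]);
translate([718, 293, 342]) cube([66, 1586, 15]);
translate([831, 293, 342]) cube([66, 1586, 15]);
translate([944, 293, 342]) cube([66, 1586, 15]);
translate([1057, 293, 342]) cube([66, 1586, 15]);
translate([1170, 293, 342]) cube([66, 1586, 15]);
translate([1283, 293, 342]) cube([66, 1586, 15]);
translate([1396, 293, 342]) cube([66, 1586, 15]);
translate([1509, 293, 342]) cube([66, 1586, 15]);
translate([1622, 293, 342]) cube([66, 1586, 15]);
translate([1735, 293, 342]) cube([66, 1586, 15]);
translate([1848, 293, 342]) cube([66, 1586, 15]);
translate([1961, 293, 342]) cube([66, 1586, 15]);
translate([2074, 293, 342]) cube([66, 1586, 15]);
translate([2187, 293, 342]) cube([66, 1586, 15]);
translate([2300, 293, 342]) cube([66, 1586, 15]);


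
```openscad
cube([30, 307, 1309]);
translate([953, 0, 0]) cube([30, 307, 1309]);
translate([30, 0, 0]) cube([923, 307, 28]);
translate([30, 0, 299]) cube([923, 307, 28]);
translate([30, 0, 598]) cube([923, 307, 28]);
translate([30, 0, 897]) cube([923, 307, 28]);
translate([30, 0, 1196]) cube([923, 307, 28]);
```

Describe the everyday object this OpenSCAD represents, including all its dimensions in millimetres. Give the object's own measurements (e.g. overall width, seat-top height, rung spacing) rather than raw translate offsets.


An open bookshelf. Two side panels, each 30 mm thick, 307 mm deep and 1309 mm tall, stand 983 mm apart (outside-to-outside). Between them sit 5 shelves, each 28 mm thick and 307 mm deep, spanning the full gap between the sides. The bottom shelf rests on the floor (its underside at z = 0) and the clear gap between one shelf's top and the next shelf's underside is 271 mm.


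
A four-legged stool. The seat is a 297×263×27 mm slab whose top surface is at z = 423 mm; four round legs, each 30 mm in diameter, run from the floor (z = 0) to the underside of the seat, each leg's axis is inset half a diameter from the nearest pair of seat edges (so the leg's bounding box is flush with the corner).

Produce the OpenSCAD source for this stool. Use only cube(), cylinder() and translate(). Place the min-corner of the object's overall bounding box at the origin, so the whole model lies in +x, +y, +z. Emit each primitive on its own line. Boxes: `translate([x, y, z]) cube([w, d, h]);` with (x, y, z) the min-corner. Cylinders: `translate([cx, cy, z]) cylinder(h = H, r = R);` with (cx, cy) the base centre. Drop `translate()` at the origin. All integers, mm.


translate([0, 0, 396]) cube([297, 263, 27]);
translate([15, 15, 0]) cylinder(h = 396, r = 15);
translate([282, 15, 0]) cylinder(h = 396, r = 15);
translate([15, 248, 0]) cylinder(h = 396, r = 15);
translate([282, 248, 0]) cylinder(h = 396, r = 15);


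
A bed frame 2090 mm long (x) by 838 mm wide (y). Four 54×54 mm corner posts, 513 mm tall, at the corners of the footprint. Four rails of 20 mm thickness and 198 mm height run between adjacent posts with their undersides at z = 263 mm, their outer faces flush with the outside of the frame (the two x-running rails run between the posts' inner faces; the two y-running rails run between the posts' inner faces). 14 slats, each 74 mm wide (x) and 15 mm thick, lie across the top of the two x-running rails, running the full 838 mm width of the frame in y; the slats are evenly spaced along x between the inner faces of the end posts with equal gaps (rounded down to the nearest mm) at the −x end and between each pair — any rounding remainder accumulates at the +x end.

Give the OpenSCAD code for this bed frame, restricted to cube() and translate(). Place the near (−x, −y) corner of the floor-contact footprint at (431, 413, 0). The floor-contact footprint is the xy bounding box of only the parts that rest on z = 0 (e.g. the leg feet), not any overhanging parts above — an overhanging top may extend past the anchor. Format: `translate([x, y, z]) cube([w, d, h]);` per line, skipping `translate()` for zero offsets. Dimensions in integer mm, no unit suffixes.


translate([431, 413, 0]) cube([54, 54, 513]);
translate([431, 1197, 0]) cube([54, 54, 513]);
translate([2467, 413, 0]) cube([54, 54, 513]);
translate([2467, 1197, 0]) cube([54, 54, 513]);
translate([485, 413, 263]) cube([1982, 20, 198]);
translate([485, 1231, 263]) cube([1982, 20, 198]);
translate([431, 467, 263]) cube([20, 730, 198]);
translate([2501, 467, 263]) cube([20, 730, 198]);
translate([548, 413, 461]) cube([74, 838, 15]);
translate([685, 413, 461]) cube([74, 838, 15]);
translate([822, 413, 461]) cube([74, 838, 15]);
translate([959, 413, 461]) cube([74, 838, 15]);
translate([1096, 413, 461]) cube([74, 838, 15]);
translate([1233, 413, 461]) cube([74, 838, 15]);
translate([1370, 413, 461]) cube([74, 838, 15]);
translate([1507, 413, 461]) cube([74, 838, 15]);
translate([1644, 413, 461]) cube([74, 838, 15]);
translate([1781, 413, 461]) cube([74, 838, 15]);
translate([1918, 413, 461]) cube([74, 838, 15]);
translate([2055, 413, 461]) cube([74, 838, 15]);
translate([2192, 413, 461]) cube([74, 838, 15]);
translate([2329, 413, 461]) cube([74, 838, 15]);
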